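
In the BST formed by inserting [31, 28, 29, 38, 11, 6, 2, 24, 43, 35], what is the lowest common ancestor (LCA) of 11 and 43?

Tree insertion order: [31, 28, 29, 38, 11, 6, 2, 24, 43, 35]
Tree (level-order array): [31, 28, 38, 11, 29, 35, 43, 6, 24, None, None, None, None, None, None, 2]
In a BST, the LCA of p=11, q=43 is the first node v on the
root-to-leaf path with p <= v <= q (go left if both < v, right if both > v).
Walk from root:
  at 31: 11 <= 31 <= 43, this is the LCA
LCA = 31


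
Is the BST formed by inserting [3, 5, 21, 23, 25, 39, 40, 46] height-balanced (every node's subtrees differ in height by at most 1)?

Tree (level-order array): [3, None, 5, None, 21, None, 23, None, 25, None, 39, None, 40, None, 46]
Definition: a tree is height-balanced if, at every node, |h(left) - h(right)| <= 1 (empty subtree has height -1).
Bottom-up per-node check:
  node 46: h_left=-1, h_right=-1, diff=0 [OK], height=0
  node 40: h_left=-1, h_right=0, diff=1 [OK], height=1
  node 39: h_left=-1, h_right=1, diff=2 [FAIL (|-1-1|=2 > 1)], height=2
  node 25: h_left=-1, h_right=2, diff=3 [FAIL (|-1-2|=3 > 1)], height=3
  node 23: h_left=-1, h_right=3, diff=4 [FAIL (|-1-3|=4 > 1)], height=4
  node 21: h_left=-1, h_right=4, diff=5 [FAIL (|-1-4|=5 > 1)], height=5
  node 5: h_left=-1, h_right=5, diff=6 [FAIL (|-1-5|=6 > 1)], height=6
  node 3: h_left=-1, h_right=6, diff=7 [FAIL (|-1-6|=7 > 1)], height=7
Node 39 violates the condition: |-1 - 1| = 2 > 1.
Result: Not balanced


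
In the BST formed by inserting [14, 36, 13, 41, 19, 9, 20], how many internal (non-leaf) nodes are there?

Tree built from: [14, 36, 13, 41, 19, 9, 20]
Tree (level-order array): [14, 13, 36, 9, None, 19, 41, None, None, None, 20]
Rule: An internal node has at least one child.
Per-node child counts:
  node 14: 2 child(ren)
  node 13: 1 child(ren)
  node 9: 0 child(ren)
  node 36: 2 child(ren)
  node 19: 1 child(ren)
  node 20: 0 child(ren)
  node 41: 0 child(ren)
Matching nodes: [14, 13, 36, 19]
Count of internal (non-leaf) nodes: 4


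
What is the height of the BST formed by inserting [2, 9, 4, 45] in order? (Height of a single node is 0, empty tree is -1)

Insertion order: [2, 9, 4, 45]
Tree (level-order array): [2, None, 9, 4, 45]
Compute height bottom-up (empty subtree = -1):
  height(4) = 1 + max(-1, -1) = 0
  height(45) = 1 + max(-1, -1) = 0
  height(9) = 1 + max(0, 0) = 1
  height(2) = 1 + max(-1, 1) = 2
Height = 2


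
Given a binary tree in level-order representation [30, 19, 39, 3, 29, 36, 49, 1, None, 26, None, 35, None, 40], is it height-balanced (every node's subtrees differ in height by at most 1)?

Tree (level-order array): [30, 19, 39, 3, 29, 36, 49, 1, None, 26, None, 35, None, 40]
Definition: a tree is height-balanced if, at every node, |h(left) - h(right)| <= 1 (empty subtree has height -1).
Bottom-up per-node check:
  node 1: h_left=-1, h_right=-1, diff=0 [OK], height=0
  node 3: h_left=0, h_right=-1, diff=1 [OK], height=1
  node 26: h_left=-1, h_right=-1, diff=0 [OK], height=0
  node 29: h_left=0, h_right=-1, diff=1 [OK], height=1
  node 19: h_left=1, h_right=1, diff=0 [OK], height=2
  node 35: h_left=-1, h_right=-1, diff=0 [OK], height=0
  node 36: h_left=0, h_right=-1, diff=1 [OK], height=1
  node 40: h_left=-1, h_right=-1, diff=0 [OK], height=0
  node 49: h_left=0, h_right=-1, diff=1 [OK], height=1
  node 39: h_left=1, h_right=1, diff=0 [OK], height=2
  node 30: h_left=2, h_right=2, diff=0 [OK], height=3
All nodes satisfy the balance condition.
Result: Balanced


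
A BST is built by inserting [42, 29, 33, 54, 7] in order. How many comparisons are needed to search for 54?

Search path for 54: 42 -> 54
Found: True
Comparisons: 2


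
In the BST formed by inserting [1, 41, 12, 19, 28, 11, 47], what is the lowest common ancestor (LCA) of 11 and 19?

Tree insertion order: [1, 41, 12, 19, 28, 11, 47]
Tree (level-order array): [1, None, 41, 12, 47, 11, 19, None, None, None, None, None, 28]
In a BST, the LCA of p=11, q=19 is the first node v on the
root-to-leaf path with p <= v <= q (go left if both < v, right if both > v).
Walk from root:
  at 1: both 11 and 19 > 1, go right
  at 41: both 11 and 19 < 41, go left
  at 12: 11 <= 12 <= 19, this is the LCA
LCA = 12


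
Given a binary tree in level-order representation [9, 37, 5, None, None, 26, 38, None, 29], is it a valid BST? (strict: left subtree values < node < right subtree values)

Level-order array: [9, 37, 5, None, None, 26, 38, None, 29]
Validate using subtree bounds (lo, hi): at each node, require lo < value < hi,
then recurse left with hi=value and right with lo=value.
Preorder trace (stopping at first violation):
  at node 9 with bounds (-inf, +inf): OK
  at node 37 with bounds (-inf, 9): VIOLATION
Node 37 violates its bound: not (-inf < 37 < 9).
Result: Not a valid BST


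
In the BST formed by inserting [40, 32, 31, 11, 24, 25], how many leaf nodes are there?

Tree built from: [40, 32, 31, 11, 24, 25]
Tree (level-order array): [40, 32, None, 31, None, 11, None, None, 24, None, 25]
Rule: A leaf has 0 children.
Per-node child counts:
  node 40: 1 child(ren)
  node 32: 1 child(ren)
  node 31: 1 child(ren)
  node 11: 1 child(ren)
  node 24: 1 child(ren)
  node 25: 0 child(ren)
Matching nodes: [25]
Count of leaf nodes: 1


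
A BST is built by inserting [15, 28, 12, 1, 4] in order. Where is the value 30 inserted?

Starting tree (level order): [15, 12, 28, 1, None, None, None, None, 4]
Insertion path: 15 -> 28
Result: insert 30 as right child of 28
Final tree (level order): [15, 12, 28, 1, None, None, 30, None, 4]


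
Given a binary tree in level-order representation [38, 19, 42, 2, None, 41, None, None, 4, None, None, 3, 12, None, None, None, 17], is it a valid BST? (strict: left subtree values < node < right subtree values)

Level-order array: [38, 19, 42, 2, None, 41, None, None, 4, None, None, 3, 12, None, None, None, 17]
Validate using subtree bounds (lo, hi): at each node, require lo < value < hi,
then recurse left with hi=value and right with lo=value.
Preorder trace (stopping at first violation):
  at node 38 with bounds (-inf, +inf): OK
  at node 19 with bounds (-inf, 38): OK
  at node 2 with bounds (-inf, 19): OK
  at node 4 with bounds (2, 19): OK
  at node 3 with bounds (2, 4): OK
  at node 12 with bounds (4, 19): OK
  at node 17 with bounds (12, 19): OK
  at node 42 with bounds (38, +inf): OK
  at node 41 with bounds (38, 42): OK
No violation found at any node.
Result: Valid BST


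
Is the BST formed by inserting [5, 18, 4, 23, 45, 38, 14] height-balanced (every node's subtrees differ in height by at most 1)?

Tree (level-order array): [5, 4, 18, None, None, 14, 23, None, None, None, 45, 38]
Definition: a tree is height-balanced if, at every node, |h(left) - h(right)| <= 1 (empty subtree has height -1).
Bottom-up per-node check:
  node 4: h_left=-1, h_right=-1, diff=0 [OK], height=0
  node 14: h_left=-1, h_right=-1, diff=0 [OK], height=0
  node 38: h_left=-1, h_right=-1, diff=0 [OK], height=0
  node 45: h_left=0, h_right=-1, diff=1 [OK], height=1
  node 23: h_left=-1, h_right=1, diff=2 [FAIL (|-1-1|=2 > 1)], height=2
  node 18: h_left=0, h_right=2, diff=2 [FAIL (|0-2|=2 > 1)], height=3
  node 5: h_left=0, h_right=3, diff=3 [FAIL (|0-3|=3 > 1)], height=4
Node 23 violates the condition: |-1 - 1| = 2 > 1.
Result: Not balanced


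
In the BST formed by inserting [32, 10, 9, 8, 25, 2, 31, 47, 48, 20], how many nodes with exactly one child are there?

Tree built from: [32, 10, 9, 8, 25, 2, 31, 47, 48, 20]
Tree (level-order array): [32, 10, 47, 9, 25, None, 48, 8, None, 20, 31, None, None, 2]
Rule: These are nodes with exactly 1 non-null child.
Per-node child counts:
  node 32: 2 child(ren)
  node 10: 2 child(ren)
  node 9: 1 child(ren)
  node 8: 1 child(ren)
  node 2: 0 child(ren)
  node 25: 2 child(ren)
  node 20: 0 child(ren)
  node 31: 0 child(ren)
  node 47: 1 child(ren)
  node 48: 0 child(ren)
Matching nodes: [9, 8, 47]
Count of nodes with exactly one child: 3


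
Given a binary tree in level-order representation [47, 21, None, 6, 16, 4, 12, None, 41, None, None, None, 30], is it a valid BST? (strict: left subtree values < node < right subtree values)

Level-order array: [47, 21, None, 6, 16, 4, 12, None, 41, None, None, None, 30]
Validate using subtree bounds (lo, hi): at each node, require lo < value < hi,
then recurse left with hi=value and right with lo=value.
Preorder trace (stopping at first violation):
  at node 47 with bounds (-inf, +inf): OK
  at node 21 with bounds (-inf, 47): OK
  at node 6 with bounds (-inf, 21): OK
  at node 4 with bounds (-inf, 6): OK
  at node 12 with bounds (6, 21): OK
  at node 30 with bounds (12, 21): VIOLATION
Node 30 violates its bound: not (12 < 30 < 21).
Result: Not a valid BST


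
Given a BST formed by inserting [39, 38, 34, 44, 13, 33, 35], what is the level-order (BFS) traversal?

Tree insertion order: [39, 38, 34, 44, 13, 33, 35]
Tree (level-order array): [39, 38, 44, 34, None, None, None, 13, 35, None, 33]
BFS from the root, enqueuing left then right child of each popped node:
  queue [39] -> pop 39, enqueue [38, 44], visited so far: [39]
  queue [38, 44] -> pop 38, enqueue [34], visited so far: [39, 38]
  queue [44, 34] -> pop 44, enqueue [none], visited so far: [39, 38, 44]
  queue [34] -> pop 34, enqueue [13, 35], visited so far: [39, 38, 44, 34]
  queue [13, 35] -> pop 13, enqueue [33], visited so far: [39, 38, 44, 34, 13]
  queue [35, 33] -> pop 35, enqueue [none], visited so far: [39, 38, 44, 34, 13, 35]
  queue [33] -> pop 33, enqueue [none], visited so far: [39, 38, 44, 34, 13, 35, 33]
Result: [39, 38, 44, 34, 13, 35, 33]


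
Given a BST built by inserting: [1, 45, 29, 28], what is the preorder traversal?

Tree insertion order: [1, 45, 29, 28]
Tree (level-order array): [1, None, 45, 29, None, 28]
Preorder traversal: [1, 45, 29, 28]


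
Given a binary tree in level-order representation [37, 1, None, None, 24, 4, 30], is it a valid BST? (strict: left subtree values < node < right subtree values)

Level-order array: [37, 1, None, None, 24, 4, 30]
Validate using subtree bounds (lo, hi): at each node, require lo < value < hi,
then recurse left with hi=value and right with lo=value.
Preorder trace (stopping at first violation):
  at node 37 with bounds (-inf, +inf): OK
  at node 1 with bounds (-inf, 37): OK
  at node 24 with bounds (1, 37): OK
  at node 4 with bounds (1, 24): OK
  at node 30 with bounds (24, 37): OK
No violation found at any node.
Result: Valid BST


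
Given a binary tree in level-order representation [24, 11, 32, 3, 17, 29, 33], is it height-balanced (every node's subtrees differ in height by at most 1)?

Tree (level-order array): [24, 11, 32, 3, 17, 29, 33]
Definition: a tree is height-balanced if, at every node, |h(left) - h(right)| <= 1 (empty subtree has height -1).
Bottom-up per-node check:
  node 3: h_left=-1, h_right=-1, diff=0 [OK], height=0
  node 17: h_left=-1, h_right=-1, diff=0 [OK], height=0
  node 11: h_left=0, h_right=0, diff=0 [OK], height=1
  node 29: h_left=-1, h_right=-1, diff=0 [OK], height=0
  node 33: h_left=-1, h_right=-1, diff=0 [OK], height=0
  node 32: h_left=0, h_right=0, diff=0 [OK], height=1
  node 24: h_left=1, h_right=1, diff=0 [OK], height=2
All nodes satisfy the balance condition.
Result: Balanced


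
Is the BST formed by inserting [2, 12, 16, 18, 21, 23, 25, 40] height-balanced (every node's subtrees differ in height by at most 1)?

Tree (level-order array): [2, None, 12, None, 16, None, 18, None, 21, None, 23, None, 25, None, 40]
Definition: a tree is height-balanced if, at every node, |h(left) - h(right)| <= 1 (empty subtree has height -1).
Bottom-up per-node check:
  node 40: h_left=-1, h_right=-1, diff=0 [OK], height=0
  node 25: h_left=-1, h_right=0, diff=1 [OK], height=1
  node 23: h_left=-1, h_right=1, diff=2 [FAIL (|-1-1|=2 > 1)], height=2
  node 21: h_left=-1, h_right=2, diff=3 [FAIL (|-1-2|=3 > 1)], height=3
  node 18: h_left=-1, h_right=3, diff=4 [FAIL (|-1-3|=4 > 1)], height=4
  node 16: h_left=-1, h_right=4, diff=5 [FAIL (|-1-4|=5 > 1)], height=5
  node 12: h_left=-1, h_right=5, diff=6 [FAIL (|-1-5|=6 > 1)], height=6
  node 2: h_left=-1, h_right=6, diff=7 [FAIL (|-1-6|=7 > 1)], height=7
Node 23 violates the condition: |-1 - 1| = 2 > 1.
Result: Not balanced


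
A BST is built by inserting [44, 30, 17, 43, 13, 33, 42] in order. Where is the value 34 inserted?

Starting tree (level order): [44, 30, None, 17, 43, 13, None, 33, None, None, None, None, 42]
Insertion path: 44 -> 30 -> 43 -> 33 -> 42
Result: insert 34 as left child of 42
Final tree (level order): [44, 30, None, 17, 43, 13, None, 33, None, None, None, None, 42, 34]


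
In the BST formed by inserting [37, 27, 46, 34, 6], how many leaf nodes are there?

Tree built from: [37, 27, 46, 34, 6]
Tree (level-order array): [37, 27, 46, 6, 34]
Rule: A leaf has 0 children.
Per-node child counts:
  node 37: 2 child(ren)
  node 27: 2 child(ren)
  node 6: 0 child(ren)
  node 34: 0 child(ren)
  node 46: 0 child(ren)
Matching nodes: [6, 34, 46]
Count of leaf nodes: 3


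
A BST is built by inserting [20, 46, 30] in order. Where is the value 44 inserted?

Starting tree (level order): [20, None, 46, 30]
Insertion path: 20 -> 46 -> 30
Result: insert 44 as right child of 30
Final tree (level order): [20, None, 46, 30, None, None, 44]


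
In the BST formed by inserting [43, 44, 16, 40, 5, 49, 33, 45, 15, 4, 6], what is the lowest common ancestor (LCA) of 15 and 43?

Tree insertion order: [43, 44, 16, 40, 5, 49, 33, 45, 15, 4, 6]
Tree (level-order array): [43, 16, 44, 5, 40, None, 49, 4, 15, 33, None, 45, None, None, None, 6]
In a BST, the LCA of p=15, q=43 is the first node v on the
root-to-leaf path with p <= v <= q (go left if both < v, right if both > v).
Walk from root:
  at 43: 15 <= 43 <= 43, this is the LCA
LCA = 43


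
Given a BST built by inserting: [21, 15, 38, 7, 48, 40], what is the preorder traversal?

Tree insertion order: [21, 15, 38, 7, 48, 40]
Tree (level-order array): [21, 15, 38, 7, None, None, 48, None, None, 40]
Preorder traversal: [21, 15, 7, 38, 48, 40]


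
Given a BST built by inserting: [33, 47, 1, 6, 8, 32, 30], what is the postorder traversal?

Tree insertion order: [33, 47, 1, 6, 8, 32, 30]
Tree (level-order array): [33, 1, 47, None, 6, None, None, None, 8, None, 32, 30]
Postorder traversal: [30, 32, 8, 6, 1, 47, 33]


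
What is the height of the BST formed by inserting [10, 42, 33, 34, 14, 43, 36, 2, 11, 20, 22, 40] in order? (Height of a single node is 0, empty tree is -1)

Insertion order: [10, 42, 33, 34, 14, 43, 36, 2, 11, 20, 22, 40]
Tree (level-order array): [10, 2, 42, None, None, 33, 43, 14, 34, None, None, 11, 20, None, 36, None, None, None, 22, None, 40]
Compute height bottom-up (empty subtree = -1):
  height(2) = 1 + max(-1, -1) = 0
  height(11) = 1 + max(-1, -1) = 0
  height(22) = 1 + max(-1, -1) = 0
  height(20) = 1 + max(-1, 0) = 1
  height(14) = 1 + max(0, 1) = 2
  height(40) = 1 + max(-1, -1) = 0
  height(36) = 1 + max(-1, 0) = 1
  height(34) = 1 + max(-1, 1) = 2
  height(33) = 1 + max(2, 2) = 3
  height(43) = 1 + max(-1, -1) = 0
  height(42) = 1 + max(3, 0) = 4
  height(10) = 1 + max(0, 4) = 5
Height = 5


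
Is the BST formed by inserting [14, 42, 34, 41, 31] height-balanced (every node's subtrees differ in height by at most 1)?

Tree (level-order array): [14, None, 42, 34, None, 31, 41]
Definition: a tree is height-balanced if, at every node, |h(left) - h(right)| <= 1 (empty subtree has height -1).
Bottom-up per-node check:
  node 31: h_left=-1, h_right=-1, diff=0 [OK], height=0
  node 41: h_left=-1, h_right=-1, diff=0 [OK], height=0
  node 34: h_left=0, h_right=0, diff=0 [OK], height=1
  node 42: h_left=1, h_right=-1, diff=2 [FAIL (|1--1|=2 > 1)], height=2
  node 14: h_left=-1, h_right=2, diff=3 [FAIL (|-1-2|=3 > 1)], height=3
Node 42 violates the condition: |1 - -1| = 2 > 1.
Result: Not balanced


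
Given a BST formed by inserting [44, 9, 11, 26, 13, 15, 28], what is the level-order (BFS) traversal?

Tree insertion order: [44, 9, 11, 26, 13, 15, 28]
Tree (level-order array): [44, 9, None, None, 11, None, 26, 13, 28, None, 15]
BFS from the root, enqueuing left then right child of each popped node:
  queue [44] -> pop 44, enqueue [9], visited so far: [44]
  queue [9] -> pop 9, enqueue [11], visited so far: [44, 9]
  queue [11] -> pop 11, enqueue [26], visited so far: [44, 9, 11]
  queue [26] -> pop 26, enqueue [13, 28], visited so far: [44, 9, 11, 26]
  queue [13, 28] -> pop 13, enqueue [15], visited so far: [44, 9, 11, 26, 13]
  queue [28, 15] -> pop 28, enqueue [none], visited so far: [44, 9, 11, 26, 13, 28]
  queue [15] -> pop 15, enqueue [none], visited so far: [44, 9, 11, 26, 13, 28, 15]
Result: [44, 9, 11, 26, 13, 28, 15]


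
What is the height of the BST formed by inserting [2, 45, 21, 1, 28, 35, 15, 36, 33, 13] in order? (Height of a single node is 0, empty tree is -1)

Insertion order: [2, 45, 21, 1, 28, 35, 15, 36, 33, 13]
Tree (level-order array): [2, 1, 45, None, None, 21, None, 15, 28, 13, None, None, 35, None, None, 33, 36]
Compute height bottom-up (empty subtree = -1):
  height(1) = 1 + max(-1, -1) = 0
  height(13) = 1 + max(-1, -1) = 0
  height(15) = 1 + max(0, -1) = 1
  height(33) = 1 + max(-1, -1) = 0
  height(36) = 1 + max(-1, -1) = 0
  height(35) = 1 + max(0, 0) = 1
  height(28) = 1 + max(-1, 1) = 2
  height(21) = 1 + max(1, 2) = 3
  height(45) = 1 + max(3, -1) = 4
  height(2) = 1 + max(0, 4) = 5
Height = 5


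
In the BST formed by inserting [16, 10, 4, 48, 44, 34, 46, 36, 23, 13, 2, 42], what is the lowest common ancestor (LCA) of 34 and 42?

Tree insertion order: [16, 10, 4, 48, 44, 34, 46, 36, 23, 13, 2, 42]
Tree (level-order array): [16, 10, 48, 4, 13, 44, None, 2, None, None, None, 34, 46, None, None, 23, 36, None, None, None, None, None, 42]
In a BST, the LCA of p=34, q=42 is the first node v on the
root-to-leaf path with p <= v <= q (go left if both < v, right if both > v).
Walk from root:
  at 16: both 34 and 42 > 16, go right
  at 48: both 34 and 42 < 48, go left
  at 44: both 34 and 42 < 44, go left
  at 34: 34 <= 34 <= 42, this is the LCA
LCA = 34


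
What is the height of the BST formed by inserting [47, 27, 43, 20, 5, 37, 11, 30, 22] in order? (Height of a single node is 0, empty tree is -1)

Insertion order: [47, 27, 43, 20, 5, 37, 11, 30, 22]
Tree (level-order array): [47, 27, None, 20, 43, 5, 22, 37, None, None, 11, None, None, 30]
Compute height bottom-up (empty subtree = -1):
  height(11) = 1 + max(-1, -1) = 0
  height(5) = 1 + max(-1, 0) = 1
  height(22) = 1 + max(-1, -1) = 0
  height(20) = 1 + max(1, 0) = 2
  height(30) = 1 + max(-1, -1) = 0
  height(37) = 1 + max(0, -1) = 1
  height(43) = 1 + max(1, -1) = 2
  height(27) = 1 + max(2, 2) = 3
  height(47) = 1 + max(3, -1) = 4
Height = 4


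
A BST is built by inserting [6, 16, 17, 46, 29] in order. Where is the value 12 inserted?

Starting tree (level order): [6, None, 16, None, 17, None, 46, 29]
Insertion path: 6 -> 16
Result: insert 12 as left child of 16
Final tree (level order): [6, None, 16, 12, 17, None, None, None, 46, 29]


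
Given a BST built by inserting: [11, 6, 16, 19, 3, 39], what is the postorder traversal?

Tree insertion order: [11, 6, 16, 19, 3, 39]
Tree (level-order array): [11, 6, 16, 3, None, None, 19, None, None, None, 39]
Postorder traversal: [3, 6, 39, 19, 16, 11]


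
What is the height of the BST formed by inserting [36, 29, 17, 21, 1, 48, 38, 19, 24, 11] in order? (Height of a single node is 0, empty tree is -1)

Insertion order: [36, 29, 17, 21, 1, 48, 38, 19, 24, 11]
Tree (level-order array): [36, 29, 48, 17, None, 38, None, 1, 21, None, None, None, 11, 19, 24]
Compute height bottom-up (empty subtree = -1):
  height(11) = 1 + max(-1, -1) = 0
  height(1) = 1 + max(-1, 0) = 1
  height(19) = 1 + max(-1, -1) = 0
  height(24) = 1 + max(-1, -1) = 0
  height(21) = 1 + max(0, 0) = 1
  height(17) = 1 + max(1, 1) = 2
  height(29) = 1 + max(2, -1) = 3
  height(38) = 1 + max(-1, -1) = 0
  height(48) = 1 + max(0, -1) = 1
  height(36) = 1 + max(3, 1) = 4
Height = 4


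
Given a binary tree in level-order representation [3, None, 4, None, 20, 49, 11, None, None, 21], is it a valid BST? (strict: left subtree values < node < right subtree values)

Level-order array: [3, None, 4, None, 20, 49, 11, None, None, 21]
Validate using subtree bounds (lo, hi): at each node, require lo < value < hi,
then recurse left with hi=value and right with lo=value.
Preorder trace (stopping at first violation):
  at node 3 with bounds (-inf, +inf): OK
  at node 4 with bounds (3, +inf): OK
  at node 20 with bounds (4, +inf): OK
  at node 49 with bounds (4, 20): VIOLATION
Node 49 violates its bound: not (4 < 49 < 20).
Result: Not a valid BST


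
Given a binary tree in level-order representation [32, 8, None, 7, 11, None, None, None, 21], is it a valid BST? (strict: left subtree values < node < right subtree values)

Level-order array: [32, 8, None, 7, 11, None, None, None, 21]
Validate using subtree bounds (lo, hi): at each node, require lo < value < hi,
then recurse left with hi=value and right with lo=value.
Preorder trace (stopping at first violation):
  at node 32 with bounds (-inf, +inf): OK
  at node 8 with bounds (-inf, 32): OK
  at node 7 with bounds (-inf, 8): OK
  at node 11 with bounds (8, 32): OK
  at node 21 with bounds (11, 32): OK
No violation found at any node.
Result: Valid BST


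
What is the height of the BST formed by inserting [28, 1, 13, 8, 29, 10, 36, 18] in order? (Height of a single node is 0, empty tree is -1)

Insertion order: [28, 1, 13, 8, 29, 10, 36, 18]
Tree (level-order array): [28, 1, 29, None, 13, None, 36, 8, 18, None, None, None, 10]
Compute height bottom-up (empty subtree = -1):
  height(10) = 1 + max(-1, -1) = 0
  height(8) = 1 + max(-1, 0) = 1
  height(18) = 1 + max(-1, -1) = 0
  height(13) = 1 + max(1, 0) = 2
  height(1) = 1 + max(-1, 2) = 3
  height(36) = 1 + max(-1, -1) = 0
  height(29) = 1 + max(-1, 0) = 1
  height(28) = 1 + max(3, 1) = 4
Height = 4


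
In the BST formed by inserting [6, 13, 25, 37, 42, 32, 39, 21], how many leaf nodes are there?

Tree built from: [6, 13, 25, 37, 42, 32, 39, 21]
Tree (level-order array): [6, None, 13, None, 25, 21, 37, None, None, 32, 42, None, None, 39]
Rule: A leaf has 0 children.
Per-node child counts:
  node 6: 1 child(ren)
  node 13: 1 child(ren)
  node 25: 2 child(ren)
  node 21: 0 child(ren)
  node 37: 2 child(ren)
  node 32: 0 child(ren)
  node 42: 1 child(ren)
  node 39: 0 child(ren)
Matching nodes: [21, 32, 39]
Count of leaf nodes: 3


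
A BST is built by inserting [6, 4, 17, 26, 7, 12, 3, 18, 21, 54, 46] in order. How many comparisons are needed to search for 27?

Search path for 27: 6 -> 17 -> 26 -> 54 -> 46
Found: False
Comparisons: 5


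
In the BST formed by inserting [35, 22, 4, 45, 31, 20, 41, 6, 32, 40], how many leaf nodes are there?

Tree built from: [35, 22, 4, 45, 31, 20, 41, 6, 32, 40]
Tree (level-order array): [35, 22, 45, 4, 31, 41, None, None, 20, None, 32, 40, None, 6]
Rule: A leaf has 0 children.
Per-node child counts:
  node 35: 2 child(ren)
  node 22: 2 child(ren)
  node 4: 1 child(ren)
  node 20: 1 child(ren)
  node 6: 0 child(ren)
  node 31: 1 child(ren)
  node 32: 0 child(ren)
  node 45: 1 child(ren)
  node 41: 1 child(ren)
  node 40: 0 child(ren)
Matching nodes: [6, 32, 40]
Count of leaf nodes: 3


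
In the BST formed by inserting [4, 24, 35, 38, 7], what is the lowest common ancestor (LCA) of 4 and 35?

Tree insertion order: [4, 24, 35, 38, 7]
Tree (level-order array): [4, None, 24, 7, 35, None, None, None, 38]
In a BST, the LCA of p=4, q=35 is the first node v on the
root-to-leaf path with p <= v <= q (go left if both < v, right if both > v).
Walk from root:
  at 4: 4 <= 4 <= 35, this is the LCA
LCA = 4


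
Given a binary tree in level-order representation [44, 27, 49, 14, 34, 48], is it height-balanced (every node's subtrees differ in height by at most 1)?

Tree (level-order array): [44, 27, 49, 14, 34, 48]
Definition: a tree is height-balanced if, at every node, |h(left) - h(right)| <= 1 (empty subtree has height -1).
Bottom-up per-node check:
  node 14: h_left=-1, h_right=-1, diff=0 [OK], height=0
  node 34: h_left=-1, h_right=-1, diff=0 [OK], height=0
  node 27: h_left=0, h_right=0, diff=0 [OK], height=1
  node 48: h_left=-1, h_right=-1, diff=0 [OK], height=0
  node 49: h_left=0, h_right=-1, diff=1 [OK], height=1
  node 44: h_left=1, h_right=1, diff=0 [OK], height=2
All nodes satisfy the balance condition.
Result: Balanced


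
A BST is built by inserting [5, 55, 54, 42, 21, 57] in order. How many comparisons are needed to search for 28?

Search path for 28: 5 -> 55 -> 54 -> 42 -> 21
Found: False
Comparisons: 5


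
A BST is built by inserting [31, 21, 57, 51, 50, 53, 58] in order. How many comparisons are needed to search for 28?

Search path for 28: 31 -> 21
Found: False
Comparisons: 2


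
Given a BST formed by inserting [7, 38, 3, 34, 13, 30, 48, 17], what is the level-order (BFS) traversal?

Tree insertion order: [7, 38, 3, 34, 13, 30, 48, 17]
Tree (level-order array): [7, 3, 38, None, None, 34, 48, 13, None, None, None, None, 30, 17]
BFS from the root, enqueuing left then right child of each popped node:
  queue [7] -> pop 7, enqueue [3, 38], visited so far: [7]
  queue [3, 38] -> pop 3, enqueue [none], visited so far: [7, 3]
  queue [38] -> pop 38, enqueue [34, 48], visited so far: [7, 3, 38]
  queue [34, 48] -> pop 34, enqueue [13], visited so far: [7, 3, 38, 34]
  queue [48, 13] -> pop 48, enqueue [none], visited so far: [7, 3, 38, 34, 48]
  queue [13] -> pop 13, enqueue [30], visited so far: [7, 3, 38, 34, 48, 13]
  queue [30] -> pop 30, enqueue [17], visited so far: [7, 3, 38, 34, 48, 13, 30]
  queue [17] -> pop 17, enqueue [none], visited so far: [7, 3, 38, 34, 48, 13, 30, 17]
Result: [7, 3, 38, 34, 48, 13, 30, 17]


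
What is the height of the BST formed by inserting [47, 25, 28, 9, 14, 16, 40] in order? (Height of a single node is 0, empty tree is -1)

Insertion order: [47, 25, 28, 9, 14, 16, 40]
Tree (level-order array): [47, 25, None, 9, 28, None, 14, None, 40, None, 16]
Compute height bottom-up (empty subtree = -1):
  height(16) = 1 + max(-1, -1) = 0
  height(14) = 1 + max(-1, 0) = 1
  height(9) = 1 + max(-1, 1) = 2
  height(40) = 1 + max(-1, -1) = 0
  height(28) = 1 + max(-1, 0) = 1
  height(25) = 1 + max(2, 1) = 3
  height(47) = 1 + max(3, -1) = 4
Height = 4


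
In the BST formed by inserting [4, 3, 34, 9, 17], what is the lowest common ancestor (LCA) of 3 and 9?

Tree insertion order: [4, 3, 34, 9, 17]
Tree (level-order array): [4, 3, 34, None, None, 9, None, None, 17]
In a BST, the LCA of p=3, q=9 is the first node v on the
root-to-leaf path with p <= v <= q (go left if both < v, right if both > v).
Walk from root:
  at 4: 3 <= 4 <= 9, this is the LCA
LCA = 4


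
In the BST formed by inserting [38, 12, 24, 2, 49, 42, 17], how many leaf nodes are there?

Tree built from: [38, 12, 24, 2, 49, 42, 17]
Tree (level-order array): [38, 12, 49, 2, 24, 42, None, None, None, 17]
Rule: A leaf has 0 children.
Per-node child counts:
  node 38: 2 child(ren)
  node 12: 2 child(ren)
  node 2: 0 child(ren)
  node 24: 1 child(ren)
  node 17: 0 child(ren)
  node 49: 1 child(ren)
  node 42: 0 child(ren)
Matching nodes: [2, 17, 42]
Count of leaf nodes: 3


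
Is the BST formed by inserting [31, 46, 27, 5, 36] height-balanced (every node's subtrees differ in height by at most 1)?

Tree (level-order array): [31, 27, 46, 5, None, 36]
Definition: a tree is height-balanced if, at every node, |h(left) - h(right)| <= 1 (empty subtree has height -1).
Bottom-up per-node check:
  node 5: h_left=-1, h_right=-1, diff=0 [OK], height=0
  node 27: h_left=0, h_right=-1, diff=1 [OK], height=1
  node 36: h_left=-1, h_right=-1, diff=0 [OK], height=0
  node 46: h_left=0, h_right=-1, diff=1 [OK], height=1
  node 31: h_left=1, h_right=1, diff=0 [OK], height=2
All nodes satisfy the balance condition.
Result: Balanced


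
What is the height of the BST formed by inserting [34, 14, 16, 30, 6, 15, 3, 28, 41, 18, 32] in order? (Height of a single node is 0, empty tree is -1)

Insertion order: [34, 14, 16, 30, 6, 15, 3, 28, 41, 18, 32]
Tree (level-order array): [34, 14, 41, 6, 16, None, None, 3, None, 15, 30, None, None, None, None, 28, 32, 18]
Compute height bottom-up (empty subtree = -1):
  height(3) = 1 + max(-1, -1) = 0
  height(6) = 1 + max(0, -1) = 1
  height(15) = 1 + max(-1, -1) = 0
  height(18) = 1 + max(-1, -1) = 0
  height(28) = 1 + max(0, -1) = 1
  height(32) = 1 + max(-1, -1) = 0
  height(30) = 1 + max(1, 0) = 2
  height(16) = 1 + max(0, 2) = 3
  height(14) = 1 + max(1, 3) = 4
  height(41) = 1 + max(-1, -1) = 0
  height(34) = 1 + max(4, 0) = 5
Height = 5


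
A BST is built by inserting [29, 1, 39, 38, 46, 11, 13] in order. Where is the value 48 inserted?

Starting tree (level order): [29, 1, 39, None, 11, 38, 46, None, 13]
Insertion path: 29 -> 39 -> 46
Result: insert 48 as right child of 46
Final tree (level order): [29, 1, 39, None, 11, 38, 46, None, 13, None, None, None, 48]


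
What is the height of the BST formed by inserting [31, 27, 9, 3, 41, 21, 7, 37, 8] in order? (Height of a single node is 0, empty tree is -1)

Insertion order: [31, 27, 9, 3, 41, 21, 7, 37, 8]
Tree (level-order array): [31, 27, 41, 9, None, 37, None, 3, 21, None, None, None, 7, None, None, None, 8]
Compute height bottom-up (empty subtree = -1):
  height(8) = 1 + max(-1, -1) = 0
  height(7) = 1 + max(-1, 0) = 1
  height(3) = 1 + max(-1, 1) = 2
  height(21) = 1 + max(-1, -1) = 0
  height(9) = 1 + max(2, 0) = 3
  height(27) = 1 + max(3, -1) = 4
  height(37) = 1 + max(-1, -1) = 0
  height(41) = 1 + max(0, -1) = 1
  height(31) = 1 + max(4, 1) = 5
Height = 5


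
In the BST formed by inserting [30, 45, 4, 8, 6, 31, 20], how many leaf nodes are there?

Tree built from: [30, 45, 4, 8, 6, 31, 20]
Tree (level-order array): [30, 4, 45, None, 8, 31, None, 6, 20]
Rule: A leaf has 0 children.
Per-node child counts:
  node 30: 2 child(ren)
  node 4: 1 child(ren)
  node 8: 2 child(ren)
  node 6: 0 child(ren)
  node 20: 0 child(ren)
  node 45: 1 child(ren)
  node 31: 0 child(ren)
Matching nodes: [6, 20, 31]
Count of leaf nodes: 3


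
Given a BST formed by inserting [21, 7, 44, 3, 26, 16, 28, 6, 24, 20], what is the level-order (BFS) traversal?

Tree insertion order: [21, 7, 44, 3, 26, 16, 28, 6, 24, 20]
Tree (level-order array): [21, 7, 44, 3, 16, 26, None, None, 6, None, 20, 24, 28]
BFS from the root, enqueuing left then right child of each popped node:
  queue [21] -> pop 21, enqueue [7, 44], visited so far: [21]
  queue [7, 44] -> pop 7, enqueue [3, 16], visited so far: [21, 7]
  queue [44, 3, 16] -> pop 44, enqueue [26], visited so far: [21, 7, 44]
  queue [3, 16, 26] -> pop 3, enqueue [6], visited so far: [21, 7, 44, 3]
  queue [16, 26, 6] -> pop 16, enqueue [20], visited so far: [21, 7, 44, 3, 16]
  queue [26, 6, 20] -> pop 26, enqueue [24, 28], visited so far: [21, 7, 44, 3, 16, 26]
  queue [6, 20, 24, 28] -> pop 6, enqueue [none], visited so far: [21, 7, 44, 3, 16, 26, 6]
  queue [20, 24, 28] -> pop 20, enqueue [none], visited so far: [21, 7, 44, 3, 16, 26, 6, 20]
  queue [24, 28] -> pop 24, enqueue [none], visited so far: [21, 7, 44, 3, 16, 26, 6, 20, 24]
  queue [28] -> pop 28, enqueue [none], visited so far: [21, 7, 44, 3, 16, 26, 6, 20, 24, 28]
Result: [21, 7, 44, 3, 16, 26, 6, 20, 24, 28]


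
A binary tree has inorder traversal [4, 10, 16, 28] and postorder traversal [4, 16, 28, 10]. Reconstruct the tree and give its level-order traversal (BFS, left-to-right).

Inorder:   [4, 10, 16, 28]
Postorder: [4, 16, 28, 10]
Algorithm: postorder visits root last, so walk postorder right-to-left;
each value is the root of the current inorder slice — split it at that
value, recurse on the right subtree first, then the left.
Recursive splits:
  root=10; inorder splits into left=[4], right=[16, 28]
  root=28; inorder splits into left=[16], right=[]
  root=16; inorder splits into left=[], right=[]
  root=4; inorder splits into left=[], right=[]
Reconstructed level-order: [10, 4, 28, 16]


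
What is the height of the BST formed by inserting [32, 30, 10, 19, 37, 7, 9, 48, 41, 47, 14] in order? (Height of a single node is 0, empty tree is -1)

Insertion order: [32, 30, 10, 19, 37, 7, 9, 48, 41, 47, 14]
Tree (level-order array): [32, 30, 37, 10, None, None, 48, 7, 19, 41, None, None, 9, 14, None, None, 47]
Compute height bottom-up (empty subtree = -1):
  height(9) = 1 + max(-1, -1) = 0
  height(7) = 1 + max(-1, 0) = 1
  height(14) = 1 + max(-1, -1) = 0
  height(19) = 1 + max(0, -1) = 1
  height(10) = 1 + max(1, 1) = 2
  height(30) = 1 + max(2, -1) = 3
  height(47) = 1 + max(-1, -1) = 0
  height(41) = 1 + max(-1, 0) = 1
  height(48) = 1 + max(1, -1) = 2
  height(37) = 1 + max(-1, 2) = 3
  height(32) = 1 + max(3, 3) = 4
Height = 4


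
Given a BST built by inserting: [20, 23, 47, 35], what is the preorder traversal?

Tree insertion order: [20, 23, 47, 35]
Tree (level-order array): [20, None, 23, None, 47, 35]
Preorder traversal: [20, 23, 47, 35]


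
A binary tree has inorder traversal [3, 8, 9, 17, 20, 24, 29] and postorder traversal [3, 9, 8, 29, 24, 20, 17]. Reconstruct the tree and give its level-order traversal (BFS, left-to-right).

Inorder:   [3, 8, 9, 17, 20, 24, 29]
Postorder: [3, 9, 8, 29, 24, 20, 17]
Algorithm: postorder visits root last, so walk postorder right-to-left;
each value is the root of the current inorder slice — split it at that
value, recurse on the right subtree first, then the left.
Recursive splits:
  root=17; inorder splits into left=[3, 8, 9], right=[20, 24, 29]
  root=20; inorder splits into left=[], right=[24, 29]
  root=24; inorder splits into left=[], right=[29]
  root=29; inorder splits into left=[], right=[]
  root=8; inorder splits into left=[3], right=[9]
  root=9; inorder splits into left=[], right=[]
  root=3; inorder splits into left=[], right=[]
Reconstructed level-order: [17, 8, 20, 3, 9, 24, 29]


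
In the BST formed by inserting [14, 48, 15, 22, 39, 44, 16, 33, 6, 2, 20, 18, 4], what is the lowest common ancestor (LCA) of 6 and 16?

Tree insertion order: [14, 48, 15, 22, 39, 44, 16, 33, 6, 2, 20, 18, 4]
Tree (level-order array): [14, 6, 48, 2, None, 15, None, None, 4, None, 22, None, None, 16, 39, None, 20, 33, 44, 18]
In a BST, the LCA of p=6, q=16 is the first node v on the
root-to-leaf path with p <= v <= q (go left if both < v, right if both > v).
Walk from root:
  at 14: 6 <= 14 <= 16, this is the LCA
LCA = 14


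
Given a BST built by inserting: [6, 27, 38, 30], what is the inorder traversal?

Tree insertion order: [6, 27, 38, 30]
Tree (level-order array): [6, None, 27, None, 38, 30]
Inorder traversal: [6, 27, 30, 38]


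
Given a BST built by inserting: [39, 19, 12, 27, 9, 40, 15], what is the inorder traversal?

Tree insertion order: [39, 19, 12, 27, 9, 40, 15]
Tree (level-order array): [39, 19, 40, 12, 27, None, None, 9, 15]
Inorder traversal: [9, 12, 15, 19, 27, 39, 40]


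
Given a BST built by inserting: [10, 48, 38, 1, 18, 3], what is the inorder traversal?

Tree insertion order: [10, 48, 38, 1, 18, 3]
Tree (level-order array): [10, 1, 48, None, 3, 38, None, None, None, 18]
Inorder traversal: [1, 3, 10, 18, 38, 48]


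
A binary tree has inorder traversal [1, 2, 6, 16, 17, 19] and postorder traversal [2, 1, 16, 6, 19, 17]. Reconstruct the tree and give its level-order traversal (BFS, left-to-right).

Inorder:   [1, 2, 6, 16, 17, 19]
Postorder: [2, 1, 16, 6, 19, 17]
Algorithm: postorder visits root last, so walk postorder right-to-left;
each value is the root of the current inorder slice — split it at that
value, recurse on the right subtree first, then the left.
Recursive splits:
  root=17; inorder splits into left=[1, 2, 6, 16], right=[19]
  root=19; inorder splits into left=[], right=[]
  root=6; inorder splits into left=[1, 2], right=[16]
  root=16; inorder splits into left=[], right=[]
  root=1; inorder splits into left=[], right=[2]
  root=2; inorder splits into left=[], right=[]
Reconstructed level-order: [17, 6, 19, 1, 16, 2]


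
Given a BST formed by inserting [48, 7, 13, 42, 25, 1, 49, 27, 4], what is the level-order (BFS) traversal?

Tree insertion order: [48, 7, 13, 42, 25, 1, 49, 27, 4]
Tree (level-order array): [48, 7, 49, 1, 13, None, None, None, 4, None, 42, None, None, 25, None, None, 27]
BFS from the root, enqueuing left then right child of each popped node:
  queue [48] -> pop 48, enqueue [7, 49], visited so far: [48]
  queue [7, 49] -> pop 7, enqueue [1, 13], visited so far: [48, 7]
  queue [49, 1, 13] -> pop 49, enqueue [none], visited so far: [48, 7, 49]
  queue [1, 13] -> pop 1, enqueue [4], visited so far: [48, 7, 49, 1]
  queue [13, 4] -> pop 13, enqueue [42], visited so far: [48, 7, 49, 1, 13]
  queue [4, 42] -> pop 4, enqueue [none], visited so far: [48, 7, 49, 1, 13, 4]
  queue [42] -> pop 42, enqueue [25], visited so far: [48, 7, 49, 1, 13, 4, 42]
  queue [25] -> pop 25, enqueue [27], visited so far: [48, 7, 49, 1, 13, 4, 42, 25]
  queue [27] -> pop 27, enqueue [none], visited so far: [48, 7, 49, 1, 13, 4, 42, 25, 27]
Result: [48, 7, 49, 1, 13, 4, 42, 25, 27]


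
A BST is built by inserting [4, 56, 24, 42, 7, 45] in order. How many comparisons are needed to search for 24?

Search path for 24: 4 -> 56 -> 24
Found: True
Comparisons: 3


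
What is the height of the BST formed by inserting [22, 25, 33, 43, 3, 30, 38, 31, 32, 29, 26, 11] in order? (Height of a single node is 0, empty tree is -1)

Insertion order: [22, 25, 33, 43, 3, 30, 38, 31, 32, 29, 26, 11]
Tree (level-order array): [22, 3, 25, None, 11, None, 33, None, None, 30, 43, 29, 31, 38, None, 26, None, None, 32]
Compute height bottom-up (empty subtree = -1):
  height(11) = 1 + max(-1, -1) = 0
  height(3) = 1 + max(-1, 0) = 1
  height(26) = 1 + max(-1, -1) = 0
  height(29) = 1 + max(0, -1) = 1
  height(32) = 1 + max(-1, -1) = 0
  height(31) = 1 + max(-1, 0) = 1
  height(30) = 1 + max(1, 1) = 2
  height(38) = 1 + max(-1, -1) = 0
  height(43) = 1 + max(0, -1) = 1
  height(33) = 1 + max(2, 1) = 3
  height(25) = 1 + max(-1, 3) = 4
  height(22) = 1 + max(1, 4) = 5
Height = 5


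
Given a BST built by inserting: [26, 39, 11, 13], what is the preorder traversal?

Tree insertion order: [26, 39, 11, 13]
Tree (level-order array): [26, 11, 39, None, 13]
Preorder traversal: [26, 11, 13, 39]


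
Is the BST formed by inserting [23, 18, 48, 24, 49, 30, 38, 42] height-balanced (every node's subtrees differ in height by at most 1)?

Tree (level-order array): [23, 18, 48, None, None, 24, 49, None, 30, None, None, None, 38, None, 42]
Definition: a tree is height-balanced if, at every node, |h(left) - h(right)| <= 1 (empty subtree has height -1).
Bottom-up per-node check:
  node 18: h_left=-1, h_right=-1, diff=0 [OK], height=0
  node 42: h_left=-1, h_right=-1, diff=0 [OK], height=0
  node 38: h_left=-1, h_right=0, diff=1 [OK], height=1
  node 30: h_left=-1, h_right=1, diff=2 [FAIL (|-1-1|=2 > 1)], height=2
  node 24: h_left=-1, h_right=2, diff=3 [FAIL (|-1-2|=3 > 1)], height=3
  node 49: h_left=-1, h_right=-1, diff=0 [OK], height=0
  node 48: h_left=3, h_right=0, diff=3 [FAIL (|3-0|=3 > 1)], height=4
  node 23: h_left=0, h_right=4, diff=4 [FAIL (|0-4|=4 > 1)], height=5
Node 30 violates the condition: |-1 - 1| = 2 > 1.
Result: Not balanced


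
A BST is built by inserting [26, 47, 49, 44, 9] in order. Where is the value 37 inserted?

Starting tree (level order): [26, 9, 47, None, None, 44, 49]
Insertion path: 26 -> 47 -> 44
Result: insert 37 as left child of 44
Final tree (level order): [26, 9, 47, None, None, 44, 49, 37]


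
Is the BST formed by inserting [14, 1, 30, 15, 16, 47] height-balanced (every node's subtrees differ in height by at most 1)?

Tree (level-order array): [14, 1, 30, None, None, 15, 47, None, 16]
Definition: a tree is height-balanced if, at every node, |h(left) - h(right)| <= 1 (empty subtree has height -1).
Bottom-up per-node check:
  node 1: h_left=-1, h_right=-1, diff=0 [OK], height=0
  node 16: h_left=-1, h_right=-1, diff=0 [OK], height=0
  node 15: h_left=-1, h_right=0, diff=1 [OK], height=1
  node 47: h_left=-1, h_right=-1, diff=0 [OK], height=0
  node 30: h_left=1, h_right=0, diff=1 [OK], height=2
  node 14: h_left=0, h_right=2, diff=2 [FAIL (|0-2|=2 > 1)], height=3
Node 14 violates the condition: |0 - 2| = 2 > 1.
Result: Not balanced
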